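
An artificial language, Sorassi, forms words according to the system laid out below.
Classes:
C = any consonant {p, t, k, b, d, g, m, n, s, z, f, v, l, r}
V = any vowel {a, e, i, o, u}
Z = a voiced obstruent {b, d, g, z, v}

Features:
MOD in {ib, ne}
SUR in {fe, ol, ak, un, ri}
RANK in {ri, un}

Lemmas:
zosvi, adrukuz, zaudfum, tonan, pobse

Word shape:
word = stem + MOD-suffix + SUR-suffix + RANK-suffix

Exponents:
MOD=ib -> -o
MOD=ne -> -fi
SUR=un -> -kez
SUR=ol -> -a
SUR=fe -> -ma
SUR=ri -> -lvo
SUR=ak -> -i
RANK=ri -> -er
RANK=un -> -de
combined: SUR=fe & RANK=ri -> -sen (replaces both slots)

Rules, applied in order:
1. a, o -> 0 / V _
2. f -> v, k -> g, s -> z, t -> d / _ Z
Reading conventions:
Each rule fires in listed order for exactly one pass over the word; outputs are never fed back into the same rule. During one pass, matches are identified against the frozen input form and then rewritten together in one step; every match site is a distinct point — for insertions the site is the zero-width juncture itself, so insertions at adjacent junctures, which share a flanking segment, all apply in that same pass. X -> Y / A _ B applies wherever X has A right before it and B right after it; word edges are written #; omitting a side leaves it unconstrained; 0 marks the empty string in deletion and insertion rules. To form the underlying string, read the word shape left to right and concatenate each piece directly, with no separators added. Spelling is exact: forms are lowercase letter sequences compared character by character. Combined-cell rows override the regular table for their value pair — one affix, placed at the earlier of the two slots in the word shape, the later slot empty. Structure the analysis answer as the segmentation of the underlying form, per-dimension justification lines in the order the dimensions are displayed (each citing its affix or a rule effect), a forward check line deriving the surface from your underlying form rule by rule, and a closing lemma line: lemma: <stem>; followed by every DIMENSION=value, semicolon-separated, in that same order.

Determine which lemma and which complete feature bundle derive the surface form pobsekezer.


underlying: pobse-o-kez-er
MOD=ib - signalled by the affix -o
SUR=un - signalled by the affix -kez
RANK=ri - signalled by the affix -er
check: pobseokezer -> pobsekezer -> pobsekezer
lemma: pobse; MOD=ib; SUR=un; RANK=ri


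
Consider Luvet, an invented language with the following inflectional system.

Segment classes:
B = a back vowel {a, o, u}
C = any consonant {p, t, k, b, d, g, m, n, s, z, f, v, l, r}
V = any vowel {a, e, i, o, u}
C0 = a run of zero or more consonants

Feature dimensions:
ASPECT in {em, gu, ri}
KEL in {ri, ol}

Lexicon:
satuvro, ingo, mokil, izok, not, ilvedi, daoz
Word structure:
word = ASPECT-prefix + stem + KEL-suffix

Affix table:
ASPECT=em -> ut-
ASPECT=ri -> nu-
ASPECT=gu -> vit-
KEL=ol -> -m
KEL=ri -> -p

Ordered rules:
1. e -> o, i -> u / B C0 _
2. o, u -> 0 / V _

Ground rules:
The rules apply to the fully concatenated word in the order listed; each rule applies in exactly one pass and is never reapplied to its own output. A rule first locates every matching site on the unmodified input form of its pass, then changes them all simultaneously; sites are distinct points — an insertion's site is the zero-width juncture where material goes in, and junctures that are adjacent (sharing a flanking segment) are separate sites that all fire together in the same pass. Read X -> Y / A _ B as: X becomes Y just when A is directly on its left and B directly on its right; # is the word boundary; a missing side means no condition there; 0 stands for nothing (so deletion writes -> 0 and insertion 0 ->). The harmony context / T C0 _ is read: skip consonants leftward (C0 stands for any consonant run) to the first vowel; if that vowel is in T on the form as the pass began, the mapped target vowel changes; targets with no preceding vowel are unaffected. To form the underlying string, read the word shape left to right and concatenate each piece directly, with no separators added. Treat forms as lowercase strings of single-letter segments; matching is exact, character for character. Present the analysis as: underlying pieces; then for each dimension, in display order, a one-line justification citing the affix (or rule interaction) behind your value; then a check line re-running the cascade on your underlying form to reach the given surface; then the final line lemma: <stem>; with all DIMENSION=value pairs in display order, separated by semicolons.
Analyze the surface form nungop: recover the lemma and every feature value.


underlying: nu-ingo-p
ASPECT=ri - signalled by the affix nu-
KEL=ri - signalled by the affix -p
check: nuingop -> nuungop -> nungop
lemma: ingo; ASPECT=ri; KEL=ri


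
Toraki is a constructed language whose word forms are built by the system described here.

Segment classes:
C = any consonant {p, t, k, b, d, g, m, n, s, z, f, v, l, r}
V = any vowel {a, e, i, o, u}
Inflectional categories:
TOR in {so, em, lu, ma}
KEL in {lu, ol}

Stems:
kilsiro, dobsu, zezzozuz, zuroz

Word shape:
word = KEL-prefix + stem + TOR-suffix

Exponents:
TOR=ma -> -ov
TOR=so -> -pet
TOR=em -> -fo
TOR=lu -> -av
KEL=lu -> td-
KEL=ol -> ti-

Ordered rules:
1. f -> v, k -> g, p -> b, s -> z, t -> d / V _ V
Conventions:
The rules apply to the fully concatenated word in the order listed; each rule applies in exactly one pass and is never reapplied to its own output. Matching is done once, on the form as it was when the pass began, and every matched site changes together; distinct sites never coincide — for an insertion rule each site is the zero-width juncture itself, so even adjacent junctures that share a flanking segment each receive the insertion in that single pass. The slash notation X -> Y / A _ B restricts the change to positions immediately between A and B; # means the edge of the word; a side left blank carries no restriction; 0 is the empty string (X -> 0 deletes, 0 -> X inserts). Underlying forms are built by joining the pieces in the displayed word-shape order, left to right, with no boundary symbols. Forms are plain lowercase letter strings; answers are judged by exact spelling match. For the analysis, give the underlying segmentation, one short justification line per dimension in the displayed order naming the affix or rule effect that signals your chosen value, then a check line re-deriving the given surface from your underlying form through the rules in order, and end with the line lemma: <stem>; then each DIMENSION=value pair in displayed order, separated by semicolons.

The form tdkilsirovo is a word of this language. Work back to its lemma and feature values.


underlying: td-kilsiro-fo
TOR=em - signalled by the affix -fo
KEL=lu - signalled by the affix td-
check: tdkilsirofo -> tdkilsirovo
lemma: kilsiro; TOR=em; KEL=lu


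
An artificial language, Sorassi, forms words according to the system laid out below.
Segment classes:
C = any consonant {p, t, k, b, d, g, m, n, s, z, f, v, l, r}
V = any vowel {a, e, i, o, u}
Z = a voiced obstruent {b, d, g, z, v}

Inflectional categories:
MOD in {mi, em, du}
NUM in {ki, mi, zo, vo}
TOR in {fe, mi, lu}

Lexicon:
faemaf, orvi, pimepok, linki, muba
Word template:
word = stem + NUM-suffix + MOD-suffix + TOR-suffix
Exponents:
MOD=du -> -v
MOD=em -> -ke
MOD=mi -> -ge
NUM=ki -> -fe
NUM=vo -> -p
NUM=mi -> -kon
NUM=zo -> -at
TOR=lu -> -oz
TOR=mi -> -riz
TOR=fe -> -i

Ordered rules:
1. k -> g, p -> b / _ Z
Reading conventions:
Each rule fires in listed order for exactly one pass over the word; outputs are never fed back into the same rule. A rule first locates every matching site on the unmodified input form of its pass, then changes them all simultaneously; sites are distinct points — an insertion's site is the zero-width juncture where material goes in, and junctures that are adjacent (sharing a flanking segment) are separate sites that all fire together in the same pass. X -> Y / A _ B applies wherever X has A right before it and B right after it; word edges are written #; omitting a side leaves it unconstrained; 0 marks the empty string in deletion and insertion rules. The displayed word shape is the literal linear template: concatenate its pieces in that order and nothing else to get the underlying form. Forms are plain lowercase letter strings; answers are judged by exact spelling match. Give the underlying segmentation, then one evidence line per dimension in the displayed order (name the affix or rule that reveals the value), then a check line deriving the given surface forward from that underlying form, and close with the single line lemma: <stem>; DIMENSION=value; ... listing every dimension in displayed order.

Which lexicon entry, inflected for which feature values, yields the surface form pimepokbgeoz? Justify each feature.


underlying: pimepok-p-ge-oz
MOD=mi - signalled by the affix -ge
NUM=vo - signalled by the affix -p
TOR=lu - signalled by the affix -oz
check: pimepokpgeoz -> pimepokbgeoz
lemma: pimepok; MOD=mi; NUM=vo; TOR=lu


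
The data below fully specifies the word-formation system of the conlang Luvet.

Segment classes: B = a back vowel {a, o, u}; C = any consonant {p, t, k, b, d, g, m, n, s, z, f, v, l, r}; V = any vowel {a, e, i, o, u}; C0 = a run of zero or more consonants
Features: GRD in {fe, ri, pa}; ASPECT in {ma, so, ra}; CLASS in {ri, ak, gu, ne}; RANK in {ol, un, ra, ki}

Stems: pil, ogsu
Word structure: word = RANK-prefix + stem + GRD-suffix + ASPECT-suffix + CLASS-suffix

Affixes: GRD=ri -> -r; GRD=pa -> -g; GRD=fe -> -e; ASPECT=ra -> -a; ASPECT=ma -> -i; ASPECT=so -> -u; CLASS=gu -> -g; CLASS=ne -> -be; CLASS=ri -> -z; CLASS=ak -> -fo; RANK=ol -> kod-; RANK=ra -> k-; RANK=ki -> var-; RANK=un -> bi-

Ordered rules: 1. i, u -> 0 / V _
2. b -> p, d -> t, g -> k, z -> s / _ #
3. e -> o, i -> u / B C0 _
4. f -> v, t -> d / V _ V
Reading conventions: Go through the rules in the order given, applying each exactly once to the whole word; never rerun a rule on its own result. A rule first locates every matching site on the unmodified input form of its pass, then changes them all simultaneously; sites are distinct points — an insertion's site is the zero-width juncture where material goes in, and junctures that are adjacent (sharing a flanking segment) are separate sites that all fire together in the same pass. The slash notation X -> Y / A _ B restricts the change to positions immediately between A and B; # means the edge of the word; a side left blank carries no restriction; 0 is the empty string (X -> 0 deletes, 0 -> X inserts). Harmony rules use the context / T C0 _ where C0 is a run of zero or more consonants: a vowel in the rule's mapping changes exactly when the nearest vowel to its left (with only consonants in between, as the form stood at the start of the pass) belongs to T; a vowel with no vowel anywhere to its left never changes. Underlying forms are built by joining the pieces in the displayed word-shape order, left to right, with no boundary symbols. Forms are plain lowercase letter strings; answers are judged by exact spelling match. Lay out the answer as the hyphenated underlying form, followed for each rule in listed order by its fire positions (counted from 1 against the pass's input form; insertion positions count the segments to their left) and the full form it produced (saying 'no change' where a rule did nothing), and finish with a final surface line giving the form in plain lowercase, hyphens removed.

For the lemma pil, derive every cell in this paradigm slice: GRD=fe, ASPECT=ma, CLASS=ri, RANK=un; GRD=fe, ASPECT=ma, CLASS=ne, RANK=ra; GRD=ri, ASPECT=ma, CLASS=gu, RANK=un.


cell GRD=fe, ASPECT=ma, CLASS=ri, RANK=un:
underlying: bi-pil-e-i-z
1. i, u -> 0 / V _: fires at position(s) 7: bipilez
2. b -> p, d -> t, g -> k, z -> s / _ #: fires at position(s) 7: bipiles
3. e -> o, i -> u / B C0 _: no change
4. f -> v, t -> d / V _ V: no change
surface: bipiles

cell GRD=fe, ASPECT=ma, CLASS=ne, RANK=ra:
underlying: k-pil-e-i-be
1. i, u -> 0 / V _: fires at position(s) 6: kpilebe
2. b -> p, d -> t, g -> k, z -> s / _ #: no change
3. e -> o, i -> u / B C0 _: no change
4. f -> v, t -> d / V _ V: no change
surface: kpilebe

cell GRD=ri, ASPECT=ma, CLASS=gu, RANK=un:
underlying: bi-pil-r-i-g
1. i, u -> 0 / V _: no change
2. b -> p, d -> t, g -> k, z -> s / _ #: fires at position(s) 8: bipilrik
3. e -> o, i -> u / B C0 _: no change
4. f -> v, t -> d / V _ V: no change
surface: bipilrik


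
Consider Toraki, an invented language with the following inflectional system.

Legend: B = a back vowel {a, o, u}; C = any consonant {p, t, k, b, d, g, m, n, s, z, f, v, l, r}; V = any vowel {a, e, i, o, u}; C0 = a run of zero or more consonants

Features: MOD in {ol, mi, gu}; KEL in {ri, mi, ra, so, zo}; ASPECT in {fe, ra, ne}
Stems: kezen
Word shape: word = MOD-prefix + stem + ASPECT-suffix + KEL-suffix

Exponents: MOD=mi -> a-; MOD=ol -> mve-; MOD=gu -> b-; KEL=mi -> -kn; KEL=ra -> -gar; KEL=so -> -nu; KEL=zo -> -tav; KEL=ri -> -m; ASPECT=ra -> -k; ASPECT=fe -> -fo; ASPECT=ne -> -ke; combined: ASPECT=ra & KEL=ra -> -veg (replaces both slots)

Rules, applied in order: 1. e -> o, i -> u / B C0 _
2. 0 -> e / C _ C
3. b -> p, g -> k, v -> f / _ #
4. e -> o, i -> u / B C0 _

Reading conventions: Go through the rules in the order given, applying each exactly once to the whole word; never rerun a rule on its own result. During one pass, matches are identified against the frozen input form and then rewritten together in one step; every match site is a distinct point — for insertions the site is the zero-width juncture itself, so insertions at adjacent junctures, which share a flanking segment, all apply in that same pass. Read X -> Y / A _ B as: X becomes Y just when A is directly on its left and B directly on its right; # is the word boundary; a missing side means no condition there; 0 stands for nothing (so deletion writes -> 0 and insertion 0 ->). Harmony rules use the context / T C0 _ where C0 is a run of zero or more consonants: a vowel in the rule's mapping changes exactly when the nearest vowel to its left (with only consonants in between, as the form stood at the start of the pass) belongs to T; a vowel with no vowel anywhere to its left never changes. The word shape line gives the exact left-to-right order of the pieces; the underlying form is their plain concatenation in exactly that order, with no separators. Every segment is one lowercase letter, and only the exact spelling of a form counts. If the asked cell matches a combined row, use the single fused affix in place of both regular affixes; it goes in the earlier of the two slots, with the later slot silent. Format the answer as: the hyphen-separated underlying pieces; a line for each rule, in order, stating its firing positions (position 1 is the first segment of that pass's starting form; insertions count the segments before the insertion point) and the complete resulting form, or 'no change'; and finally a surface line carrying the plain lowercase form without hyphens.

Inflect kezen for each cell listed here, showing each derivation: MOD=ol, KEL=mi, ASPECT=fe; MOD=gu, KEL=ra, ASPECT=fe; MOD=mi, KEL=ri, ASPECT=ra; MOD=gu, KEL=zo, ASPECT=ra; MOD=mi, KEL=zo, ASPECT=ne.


cell MOD=ol, KEL=mi, ASPECT=fe:
underlying: mve-kezen-fo-kn
1. e -> o, i -> u / B C0 _: no change
2. 0 -> e / C _ C: inserts after position(s) 1, 8, 11: mevekezenefoken
3. b -> p, g -> k, v -> f / _ #: no change
4. e -> o, i -> u / B C0 _: fires at position(s) 14: mevekezenefokon
surface: mevekezenefokon

cell MOD=gu, KEL=ra, ASPECT=fe:
underlying: b-kezen-fo-gar
1. e -> o, i -> u / B C0 _: no change
2. 0 -> e / C _ C: inserts after position(s) 1, 6: bekezenefogar
3. b -> p, g -> k, v -> f / _ #: no change
4. e -> o, i -> u / B C0 _: no change
surface: bekezenefogar

cell MOD=mi, KEL=ri, ASPECT=ra:
underlying: a-kezen-k-m
1. e -> o, i -> u / B C0 _: fires at position(s) 3: akozenkm
2. 0 -> e / C _ C: inserts after position(s) 6, 7: akozenekem
3. b -> p, g -> k, v -> f / _ #: no change
4. e -> o, i -> u / B C0 _: fires at position(s) 5: akozonekem
surface: akozonekem

cell MOD=gu, KEL=zo, ASPECT=ra:
underlying: b-kezen-k-tav
1. e -> o, i -> u / B C0 _: no change
2. 0 -> e / C _ C: inserts after position(s) 1, 6, 7: bekezeneketav
3. b -> p, g -> k, v -> f / _ #: fires at position(s) 13: bekezeneketaf
4. e -> o, i -> u / B C0 _: no change
surface: bekezeneketaf

cell MOD=mi, KEL=zo, ASPECT=ne:
underlying: a-kezen-ke-tav
1. e -> o, i -> u / B C0 _: fires at position(s) 3: akozenketav
2. 0 -> e / C _ C: inserts after position(s) 6: akozeneketav
3. b -> p, g -> k, v -> f / _ #: fires at position(s) 12: akozeneketaf
4. e -> o, i -> u / B C0 _: fires at position(s) 5: akozoneketaf
surface: akozoneketaf


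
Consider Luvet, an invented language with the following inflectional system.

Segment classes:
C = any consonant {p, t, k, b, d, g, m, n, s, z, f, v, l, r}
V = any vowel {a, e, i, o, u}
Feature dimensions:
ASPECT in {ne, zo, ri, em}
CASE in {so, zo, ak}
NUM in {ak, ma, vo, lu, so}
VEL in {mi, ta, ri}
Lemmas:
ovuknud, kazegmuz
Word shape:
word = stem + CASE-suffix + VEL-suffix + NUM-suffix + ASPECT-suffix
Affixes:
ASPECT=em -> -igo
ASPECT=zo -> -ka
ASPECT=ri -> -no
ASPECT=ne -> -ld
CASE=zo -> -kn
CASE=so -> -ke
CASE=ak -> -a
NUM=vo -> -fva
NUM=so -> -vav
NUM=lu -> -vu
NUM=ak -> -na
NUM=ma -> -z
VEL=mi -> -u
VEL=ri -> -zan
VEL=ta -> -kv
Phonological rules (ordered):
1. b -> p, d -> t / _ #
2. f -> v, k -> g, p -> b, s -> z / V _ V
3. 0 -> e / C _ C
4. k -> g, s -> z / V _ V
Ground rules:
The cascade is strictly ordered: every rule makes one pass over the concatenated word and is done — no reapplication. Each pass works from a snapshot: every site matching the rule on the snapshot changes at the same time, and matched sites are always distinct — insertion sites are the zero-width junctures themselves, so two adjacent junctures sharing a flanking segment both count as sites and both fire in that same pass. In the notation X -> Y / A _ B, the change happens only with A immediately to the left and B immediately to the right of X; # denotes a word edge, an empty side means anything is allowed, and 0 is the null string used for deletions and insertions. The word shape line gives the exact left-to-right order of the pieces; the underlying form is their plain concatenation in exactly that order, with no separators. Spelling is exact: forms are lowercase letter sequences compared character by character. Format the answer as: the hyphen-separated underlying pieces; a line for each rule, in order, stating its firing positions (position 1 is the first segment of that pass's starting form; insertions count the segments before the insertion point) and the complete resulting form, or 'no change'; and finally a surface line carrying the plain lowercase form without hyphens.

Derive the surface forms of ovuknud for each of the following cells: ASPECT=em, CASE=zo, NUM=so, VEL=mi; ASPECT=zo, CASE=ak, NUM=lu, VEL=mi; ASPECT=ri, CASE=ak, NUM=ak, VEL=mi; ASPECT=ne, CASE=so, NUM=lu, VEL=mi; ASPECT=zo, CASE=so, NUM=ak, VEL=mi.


cell ASPECT=em, CASE=zo, NUM=so, VEL=mi:
underlying: ovuknud-kn-u-vav-igo
1. b -> p, d -> t / _ #: no change
2. f -> v, k -> g, p -> b, s -> z / V _ V: no change
3. 0 -> e / C _ C: inserts after position(s) 4, 7, 8: ovukenudekenuvavigo
4. k -> g, s -> z / V _ V: fires at position(s) 4, 10: ovugenudegenuvavigo
surface: ovugenudegenuvavigo

cell ASPECT=zo, CASE=ak, NUM=lu, VEL=mi:
underlying: ovuknud-a-u-vu-ka
1. b -> p, d -> t / _ #: no change
2. f -> v, k -> g, p -> b, s -> z / V _ V: fires at position(s) 12: ovuknudauvuga
3. 0 -> e / C _ C: inserts after position(s) 4: ovukenudauvuga
4. k -> g, s -> z / V _ V: fires at position(s) 4: ovugenudauvuga
surface: ovugenudauvuga

cell ASPECT=ri, CASE=ak, NUM=ak, VEL=mi:
underlying: ovuknud-a-u-na-no
1. b -> p, d -> t / _ #: no change
2. f -> v, k -> g, p -> b, s -> z / V _ V: no change
3. 0 -> e / C _ C: inserts after position(s) 4: ovukenudaunano
4. k -> g, s -> z / V _ V: fires at position(s) 4: ovugenudaunano
surface: ovugenudaunano

cell ASPECT=ne, CASE=so, NUM=lu, VEL=mi:
underlying: ovuknud-ke-u-vu-ld
1. b -> p, d -> t / _ #: fires at position(s) 14: ovuknudkeuvult
2. f -> v, k -> g, p -> b, s -> z / V _ V: no change
3. 0 -> e / C _ C: inserts after position(s) 4, 7, 13: ovukenudekeuvulet
4. k -> g, s -> z / V _ V: fires at position(s) 4, 10: ovugenudegeuvulet
surface: ovugenudegeuvulet

cell ASPECT=zo, CASE=so, NUM=ak, VEL=mi:
underlying: ovuknud-ke-u-na-ka
1. b -> p, d -> t / _ #: no change
2. f -> v, k -> g, p -> b, s -> z / V _ V: fires at position(s) 13: ovuknudkeunaga
3. 0 -> e / C _ C: inserts after position(s) 4, 7: ovukenudekeunaga
4. k -> g, s -> z / V _ V: fires at position(s) 4, 10: ovugenudegeunaga
surface: ovugenudegeunaga


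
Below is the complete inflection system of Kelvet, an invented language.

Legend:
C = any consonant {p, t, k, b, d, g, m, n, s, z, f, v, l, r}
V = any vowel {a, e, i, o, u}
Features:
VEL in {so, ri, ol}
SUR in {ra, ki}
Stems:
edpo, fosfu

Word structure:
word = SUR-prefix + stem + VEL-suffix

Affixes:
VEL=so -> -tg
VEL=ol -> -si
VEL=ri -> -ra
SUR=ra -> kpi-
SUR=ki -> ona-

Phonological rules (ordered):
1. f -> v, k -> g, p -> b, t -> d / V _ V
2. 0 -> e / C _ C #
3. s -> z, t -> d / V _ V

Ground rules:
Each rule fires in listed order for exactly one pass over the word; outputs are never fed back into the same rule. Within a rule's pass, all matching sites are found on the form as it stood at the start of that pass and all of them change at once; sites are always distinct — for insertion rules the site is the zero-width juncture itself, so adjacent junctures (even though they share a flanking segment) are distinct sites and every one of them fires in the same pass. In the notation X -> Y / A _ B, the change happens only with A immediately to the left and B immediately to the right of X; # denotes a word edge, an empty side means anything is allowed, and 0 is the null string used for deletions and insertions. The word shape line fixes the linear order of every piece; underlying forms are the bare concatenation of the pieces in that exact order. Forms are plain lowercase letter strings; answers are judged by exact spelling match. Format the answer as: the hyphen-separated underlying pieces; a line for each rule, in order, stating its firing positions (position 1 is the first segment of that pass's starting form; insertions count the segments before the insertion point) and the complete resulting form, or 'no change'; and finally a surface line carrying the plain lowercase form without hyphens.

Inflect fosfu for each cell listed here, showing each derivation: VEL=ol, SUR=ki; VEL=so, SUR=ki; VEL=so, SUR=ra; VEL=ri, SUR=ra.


cell VEL=ol, SUR=ki:
underlying: ona-fosfu-si
1. f -> v, k -> g, p -> b, t -> d / V _ V: fires at position(s) 4: onavosfusi
2. 0 -> e / C _ C #: no change
3. s -> z, t -> d / V _ V: fires at position(s) 9: onavosfuzi
surface: onavosfuzi

cell VEL=so, SUR=ki:
underlying: ona-fosfu-tg
1. f -> v, k -> g, p -> b, t -> d / V _ V: fires at position(s) 4: onavosfutg
2. 0 -> e / C _ C #: inserts after position(s) 9: onavosfuteg
3. s -> z, t -> d / V _ V: fires at position(s) 9: onavosfudeg
surface: onavosfudeg

cell VEL=so, SUR=ra:
underlying: kpi-fosfu-tg
1. f -> v, k -> g, p -> b, t -> d / V _ V: fires at position(s) 4: kpivosfutg
2. 0 -> e / C _ C #: inserts after position(s) 9: kpivosfuteg
3. s -> z, t -> d / V _ V: fires at position(s) 9: kpivosfudeg
surface: kpivosfudeg

cell VEL=ri, SUR=ra:
underlying: kpi-fosfu-ra
1. f -> v, k -> g, p -> b, t -> d / V _ V: fires at position(s) 4: kpivosfura
2. 0 -> e / C _ C #: no change
3. s -> z, t -> d / V _ V: no change
surface: kpivosfura


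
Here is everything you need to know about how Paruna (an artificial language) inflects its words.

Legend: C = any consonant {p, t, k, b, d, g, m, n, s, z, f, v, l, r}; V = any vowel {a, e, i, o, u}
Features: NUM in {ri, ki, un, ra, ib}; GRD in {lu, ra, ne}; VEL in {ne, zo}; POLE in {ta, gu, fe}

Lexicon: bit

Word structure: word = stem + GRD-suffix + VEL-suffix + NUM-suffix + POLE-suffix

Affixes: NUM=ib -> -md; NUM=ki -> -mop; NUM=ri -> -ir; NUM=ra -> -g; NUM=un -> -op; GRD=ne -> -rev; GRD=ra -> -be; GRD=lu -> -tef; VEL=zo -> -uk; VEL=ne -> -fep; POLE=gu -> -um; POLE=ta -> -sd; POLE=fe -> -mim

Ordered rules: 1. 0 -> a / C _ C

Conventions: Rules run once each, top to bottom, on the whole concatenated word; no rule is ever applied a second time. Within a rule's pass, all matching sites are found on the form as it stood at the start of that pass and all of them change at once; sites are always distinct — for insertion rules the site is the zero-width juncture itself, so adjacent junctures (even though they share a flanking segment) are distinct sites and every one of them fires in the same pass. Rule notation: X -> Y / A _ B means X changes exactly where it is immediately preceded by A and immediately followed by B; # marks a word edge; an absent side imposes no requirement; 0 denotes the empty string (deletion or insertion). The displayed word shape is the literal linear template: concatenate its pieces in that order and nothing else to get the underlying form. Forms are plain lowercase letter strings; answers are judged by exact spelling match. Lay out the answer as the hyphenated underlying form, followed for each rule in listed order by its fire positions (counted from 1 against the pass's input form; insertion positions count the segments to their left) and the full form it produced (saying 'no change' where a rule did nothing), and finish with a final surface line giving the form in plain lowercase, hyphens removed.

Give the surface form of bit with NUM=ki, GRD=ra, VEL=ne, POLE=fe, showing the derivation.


underlying: bit-be-fep-mop-mim
1. 0 -> a / C _ C: inserts after position(s) 3, 8, 11: bitabefepamopamim
surface: bitabefepamopamim


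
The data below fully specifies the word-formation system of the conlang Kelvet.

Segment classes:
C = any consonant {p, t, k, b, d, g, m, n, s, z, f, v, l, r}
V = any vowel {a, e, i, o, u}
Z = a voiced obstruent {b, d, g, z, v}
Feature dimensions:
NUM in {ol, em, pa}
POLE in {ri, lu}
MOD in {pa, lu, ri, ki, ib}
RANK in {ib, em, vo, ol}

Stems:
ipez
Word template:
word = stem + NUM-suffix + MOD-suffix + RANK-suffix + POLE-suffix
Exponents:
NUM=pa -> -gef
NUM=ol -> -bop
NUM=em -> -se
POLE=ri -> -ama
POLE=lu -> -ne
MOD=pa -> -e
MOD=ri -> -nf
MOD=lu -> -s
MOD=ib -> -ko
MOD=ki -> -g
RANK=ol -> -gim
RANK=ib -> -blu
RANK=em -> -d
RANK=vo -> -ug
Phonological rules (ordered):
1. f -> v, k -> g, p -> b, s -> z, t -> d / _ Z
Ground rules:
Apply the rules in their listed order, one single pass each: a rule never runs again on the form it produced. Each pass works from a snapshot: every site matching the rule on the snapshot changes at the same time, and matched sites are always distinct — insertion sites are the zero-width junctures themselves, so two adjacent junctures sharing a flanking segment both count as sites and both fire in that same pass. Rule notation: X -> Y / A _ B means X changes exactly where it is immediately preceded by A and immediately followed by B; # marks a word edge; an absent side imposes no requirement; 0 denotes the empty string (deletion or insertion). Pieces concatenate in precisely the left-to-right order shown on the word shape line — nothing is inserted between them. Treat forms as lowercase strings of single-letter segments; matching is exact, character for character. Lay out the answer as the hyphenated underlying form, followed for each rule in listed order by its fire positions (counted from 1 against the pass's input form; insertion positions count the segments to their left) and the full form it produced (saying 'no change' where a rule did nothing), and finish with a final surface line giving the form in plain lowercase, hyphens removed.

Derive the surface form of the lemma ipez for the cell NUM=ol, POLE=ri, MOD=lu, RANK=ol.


underlying: ipez-bop-s-gim-ama
1. f -> v, k -> g, p -> b, s -> z, t -> d / _ Z: fires at position(s) 8: ipezbopzgimama
surface: ipezbopzgimama


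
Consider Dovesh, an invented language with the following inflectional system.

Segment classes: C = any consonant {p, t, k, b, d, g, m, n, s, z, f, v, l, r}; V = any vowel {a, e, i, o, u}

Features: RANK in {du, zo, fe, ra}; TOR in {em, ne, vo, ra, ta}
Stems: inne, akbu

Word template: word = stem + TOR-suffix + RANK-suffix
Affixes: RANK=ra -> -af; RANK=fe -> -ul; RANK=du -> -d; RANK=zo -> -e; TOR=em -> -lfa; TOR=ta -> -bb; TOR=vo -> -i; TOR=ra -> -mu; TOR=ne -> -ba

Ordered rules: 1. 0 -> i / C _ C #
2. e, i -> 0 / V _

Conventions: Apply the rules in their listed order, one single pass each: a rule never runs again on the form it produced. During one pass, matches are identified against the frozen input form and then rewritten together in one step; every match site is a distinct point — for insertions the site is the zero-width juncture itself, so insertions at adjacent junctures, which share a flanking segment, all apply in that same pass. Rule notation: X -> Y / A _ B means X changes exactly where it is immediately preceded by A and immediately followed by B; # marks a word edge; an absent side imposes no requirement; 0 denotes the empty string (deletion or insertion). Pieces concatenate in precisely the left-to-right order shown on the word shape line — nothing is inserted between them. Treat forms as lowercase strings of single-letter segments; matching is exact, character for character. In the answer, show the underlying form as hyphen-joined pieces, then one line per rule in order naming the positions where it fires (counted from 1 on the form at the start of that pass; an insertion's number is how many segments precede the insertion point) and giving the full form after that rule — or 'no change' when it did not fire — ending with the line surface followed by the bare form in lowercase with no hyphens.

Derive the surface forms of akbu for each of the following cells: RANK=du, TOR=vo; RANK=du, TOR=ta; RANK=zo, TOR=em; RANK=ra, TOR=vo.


cell RANK=du, TOR=vo:
underlying: akbu-i-d
1. 0 -> i / C _ C #: no change
2. e, i -> 0 / V _: fires at position(s) 5: akbud
surface: akbud

cell RANK=du, TOR=ta:
underlying: akbu-bb-d
1. 0 -> i / C _ C #: inserts after position(s) 6: akbubbid
2. e, i -> 0 / V _: no change
surface: akbubbid

cell RANK=zo, TOR=em:
underlying: akbu-lfa-e
1. 0 -> i / C _ C #: no change
2. e, i -> 0 / V _: fires at position(s) 8: akbulfa
surface: akbulfa

cell RANK=ra, TOR=vo:
underlying: akbu-i-af
1. 0 -> i / C _ C #: no change
2. e, i -> 0 / V _: fires at position(s) 5: akbuaf
surface: akbuaf


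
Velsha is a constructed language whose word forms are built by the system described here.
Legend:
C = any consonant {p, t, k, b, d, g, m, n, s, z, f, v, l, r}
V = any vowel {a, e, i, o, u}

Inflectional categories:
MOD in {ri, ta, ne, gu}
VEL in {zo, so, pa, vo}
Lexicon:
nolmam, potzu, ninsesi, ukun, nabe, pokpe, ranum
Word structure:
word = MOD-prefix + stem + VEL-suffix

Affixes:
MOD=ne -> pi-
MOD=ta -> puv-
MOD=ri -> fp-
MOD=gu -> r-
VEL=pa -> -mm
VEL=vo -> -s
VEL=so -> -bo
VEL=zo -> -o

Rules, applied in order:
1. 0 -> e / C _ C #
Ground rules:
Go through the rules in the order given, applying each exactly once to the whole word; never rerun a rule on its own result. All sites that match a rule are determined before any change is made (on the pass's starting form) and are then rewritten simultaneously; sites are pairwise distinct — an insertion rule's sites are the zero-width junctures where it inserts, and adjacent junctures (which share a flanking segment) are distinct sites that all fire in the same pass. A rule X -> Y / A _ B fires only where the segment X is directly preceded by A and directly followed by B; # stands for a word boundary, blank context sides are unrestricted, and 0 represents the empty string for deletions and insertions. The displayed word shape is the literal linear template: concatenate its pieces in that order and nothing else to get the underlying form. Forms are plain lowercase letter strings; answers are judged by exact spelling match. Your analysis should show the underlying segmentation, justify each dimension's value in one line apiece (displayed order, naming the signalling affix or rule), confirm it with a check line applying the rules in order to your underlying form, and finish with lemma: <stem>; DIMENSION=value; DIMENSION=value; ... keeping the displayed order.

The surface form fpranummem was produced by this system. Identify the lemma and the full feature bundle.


underlying: fp-ranum-mm
MOD=ri - signalled by the affix fp-
VEL=pa - signalled by the affix -mm
check: fpranummm -> fpranummem
lemma: ranum; MOD=ri; VEL=pa


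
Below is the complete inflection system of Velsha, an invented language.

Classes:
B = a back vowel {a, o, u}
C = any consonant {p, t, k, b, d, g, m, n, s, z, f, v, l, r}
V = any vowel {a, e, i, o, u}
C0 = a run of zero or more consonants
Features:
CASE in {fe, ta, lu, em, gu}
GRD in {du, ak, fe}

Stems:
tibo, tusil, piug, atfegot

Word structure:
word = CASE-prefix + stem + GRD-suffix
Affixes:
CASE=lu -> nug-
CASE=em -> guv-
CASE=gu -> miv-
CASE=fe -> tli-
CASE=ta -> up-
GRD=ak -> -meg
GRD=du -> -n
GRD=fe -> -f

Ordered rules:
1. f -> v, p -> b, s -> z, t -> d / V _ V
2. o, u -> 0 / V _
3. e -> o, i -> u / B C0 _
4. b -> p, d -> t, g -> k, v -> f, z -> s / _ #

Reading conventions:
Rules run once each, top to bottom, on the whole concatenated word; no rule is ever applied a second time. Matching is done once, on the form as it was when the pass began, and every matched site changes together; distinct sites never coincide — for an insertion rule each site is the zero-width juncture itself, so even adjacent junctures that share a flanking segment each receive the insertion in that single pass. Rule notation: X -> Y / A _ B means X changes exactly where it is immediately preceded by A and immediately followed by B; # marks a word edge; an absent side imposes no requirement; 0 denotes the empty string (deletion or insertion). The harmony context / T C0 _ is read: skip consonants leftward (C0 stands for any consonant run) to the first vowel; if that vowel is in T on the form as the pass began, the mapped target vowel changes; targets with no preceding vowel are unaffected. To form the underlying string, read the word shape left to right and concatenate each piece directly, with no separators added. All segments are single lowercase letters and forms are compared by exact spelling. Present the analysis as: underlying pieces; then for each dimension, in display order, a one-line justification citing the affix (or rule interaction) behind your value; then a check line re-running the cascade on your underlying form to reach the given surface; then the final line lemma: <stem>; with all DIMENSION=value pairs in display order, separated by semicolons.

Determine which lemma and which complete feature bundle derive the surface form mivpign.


underlying: miv-piug-n
CASE=gu - signalled by the affix miv-
GRD=du - signalled by the affix -n
check: mivpiugn -> mivpiugn -> mivpign -> mivpign -> mivpign
lemma: piug; CASE=gu; GRD=du


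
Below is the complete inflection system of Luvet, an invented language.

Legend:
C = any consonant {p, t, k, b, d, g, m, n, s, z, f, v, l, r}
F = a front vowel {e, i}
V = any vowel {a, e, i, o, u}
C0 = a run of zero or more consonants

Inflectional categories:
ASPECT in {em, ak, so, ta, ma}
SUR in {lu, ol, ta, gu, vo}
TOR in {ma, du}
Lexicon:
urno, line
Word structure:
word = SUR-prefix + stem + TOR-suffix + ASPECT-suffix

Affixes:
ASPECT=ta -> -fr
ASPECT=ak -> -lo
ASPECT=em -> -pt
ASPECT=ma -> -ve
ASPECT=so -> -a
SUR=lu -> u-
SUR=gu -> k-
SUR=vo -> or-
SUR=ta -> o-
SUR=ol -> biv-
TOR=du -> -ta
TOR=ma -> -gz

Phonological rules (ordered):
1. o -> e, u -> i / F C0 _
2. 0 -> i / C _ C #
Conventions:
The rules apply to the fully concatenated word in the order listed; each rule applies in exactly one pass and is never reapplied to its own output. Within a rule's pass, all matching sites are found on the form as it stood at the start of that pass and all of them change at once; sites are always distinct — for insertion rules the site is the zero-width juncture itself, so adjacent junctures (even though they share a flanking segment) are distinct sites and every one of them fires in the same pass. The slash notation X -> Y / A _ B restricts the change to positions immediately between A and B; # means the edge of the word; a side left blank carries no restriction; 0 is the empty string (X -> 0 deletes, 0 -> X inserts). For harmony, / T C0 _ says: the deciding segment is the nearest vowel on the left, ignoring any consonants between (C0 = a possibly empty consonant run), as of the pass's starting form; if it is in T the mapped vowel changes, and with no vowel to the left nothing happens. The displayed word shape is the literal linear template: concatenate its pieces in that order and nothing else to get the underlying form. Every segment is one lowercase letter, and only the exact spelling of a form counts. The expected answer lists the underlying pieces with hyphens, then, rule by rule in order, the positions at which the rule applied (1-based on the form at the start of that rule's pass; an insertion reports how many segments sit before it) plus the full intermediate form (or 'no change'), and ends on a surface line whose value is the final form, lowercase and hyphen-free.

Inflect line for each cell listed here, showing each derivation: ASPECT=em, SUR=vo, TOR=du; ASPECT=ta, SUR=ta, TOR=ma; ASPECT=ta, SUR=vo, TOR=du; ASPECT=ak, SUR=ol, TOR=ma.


cell ASPECT=em, SUR=vo, TOR=du:
underlying: or-line-ta-pt
1. o -> e, u -> i / F C0 _: no change
2. 0 -> i / C _ C #: inserts after position(s) 9: orlinetapit
surface: orlinetapit

cell ASPECT=ta, SUR=ta, TOR=ma:
underlying: o-line-gz-fr
1. o -> e, u -> i / F C0 _: no change
2. 0 -> i / C _ C #: inserts after position(s) 8: olinegzfir
surface: olinegzfir

cell ASPECT=ta, SUR=vo, TOR=du:
underlying: or-line-ta-fr
1. o -> e, u -> i / F C0 _: no change
2. 0 -> i / C _ C #: inserts after position(s) 9: orlinetafir
surface: orlinetafir

cell ASPECT=ak, SUR=ol, TOR=ma:
underlying: biv-line-gz-lo
1. o -> e, u -> i / F C0 _: fires at position(s) 11: bivlinegzle
2. 0 -> i / C _ C #: no change
surface: bivlinegzle


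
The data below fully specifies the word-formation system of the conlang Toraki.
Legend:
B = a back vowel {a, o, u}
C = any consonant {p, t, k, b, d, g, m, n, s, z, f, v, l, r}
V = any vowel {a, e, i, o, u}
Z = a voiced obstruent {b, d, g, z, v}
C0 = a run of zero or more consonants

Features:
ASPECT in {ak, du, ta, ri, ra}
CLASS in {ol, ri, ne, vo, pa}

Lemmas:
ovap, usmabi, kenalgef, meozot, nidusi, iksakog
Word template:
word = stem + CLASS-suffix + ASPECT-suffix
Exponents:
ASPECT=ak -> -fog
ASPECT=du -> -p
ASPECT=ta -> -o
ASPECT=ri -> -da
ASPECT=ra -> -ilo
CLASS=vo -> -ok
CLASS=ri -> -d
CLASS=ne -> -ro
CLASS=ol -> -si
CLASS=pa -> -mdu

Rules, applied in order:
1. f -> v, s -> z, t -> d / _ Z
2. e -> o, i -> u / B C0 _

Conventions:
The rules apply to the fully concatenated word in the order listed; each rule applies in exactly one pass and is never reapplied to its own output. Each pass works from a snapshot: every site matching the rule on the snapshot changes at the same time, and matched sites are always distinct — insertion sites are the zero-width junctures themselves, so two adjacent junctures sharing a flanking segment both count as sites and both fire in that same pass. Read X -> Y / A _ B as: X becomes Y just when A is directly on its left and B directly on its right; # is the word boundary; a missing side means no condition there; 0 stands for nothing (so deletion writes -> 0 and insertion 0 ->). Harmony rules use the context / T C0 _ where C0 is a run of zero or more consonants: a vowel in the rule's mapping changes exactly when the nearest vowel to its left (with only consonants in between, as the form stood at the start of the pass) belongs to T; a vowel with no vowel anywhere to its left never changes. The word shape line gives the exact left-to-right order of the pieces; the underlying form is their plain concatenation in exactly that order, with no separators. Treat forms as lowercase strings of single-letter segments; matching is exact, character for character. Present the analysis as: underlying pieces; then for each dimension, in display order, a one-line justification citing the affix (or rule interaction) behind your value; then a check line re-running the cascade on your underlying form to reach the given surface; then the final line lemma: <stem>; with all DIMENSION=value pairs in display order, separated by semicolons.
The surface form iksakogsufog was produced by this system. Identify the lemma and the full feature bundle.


underlying: iksakog-si-fog
ASPECT=ak - signalled by the affix -fog
CLASS=ol - signalled by the affix -si
check: iksakogsifog -> iksakogsifog -> iksakogsufog
lemma: iksakog; ASPECT=ak; CLASS=ol
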